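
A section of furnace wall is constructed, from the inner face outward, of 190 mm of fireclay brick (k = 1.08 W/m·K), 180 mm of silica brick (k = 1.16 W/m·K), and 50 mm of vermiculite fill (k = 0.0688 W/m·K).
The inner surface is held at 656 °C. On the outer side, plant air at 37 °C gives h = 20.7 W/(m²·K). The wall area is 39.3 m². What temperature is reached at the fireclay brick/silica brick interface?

Series thermal resistances:
R_fireclay brick = L/(kA) = 0.19/(1.08×39.3) = 0.004476 K/W
R_silica brick = L/(kA) = 0.18/(1.16×39.3) = 0.003948 K/W
R_vermiculite fill = L/(kA) = 0.05/(0.0688×39.3) = 0.01849 K/W
R_outer film = 1/(h_o·A) = 1/(20.7×39.3) = 0.001229 K/W
R_total = 0.02815 K/W;  Q = ΔT/R_total = 619/0.02815 = 21990 W
T_interface = T_inner − Q·ΣR(inner→interface) = 656 − 22000×0.004476

T ≈ 558 °C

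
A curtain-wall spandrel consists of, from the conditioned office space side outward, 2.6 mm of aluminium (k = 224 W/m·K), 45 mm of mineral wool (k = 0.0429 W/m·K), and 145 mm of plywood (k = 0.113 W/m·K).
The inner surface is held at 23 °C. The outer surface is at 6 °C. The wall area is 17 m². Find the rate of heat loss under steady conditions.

Thermal resistances in series:
R_aluminium = L/(kA) = 0.0026/(224×17) = 6.828×10^-7 K/W
R_mineral wool = L/(kA) = 0.045/(0.0429×17) = 0.0617 K/W
R_plywood = L/(kA) = 0.145/(0.113×17) = 0.07548 K/W
R_total = 0.1372 K/W
Q = ΔT / R_total = 17 / 0.1372

Q ≈ 124 W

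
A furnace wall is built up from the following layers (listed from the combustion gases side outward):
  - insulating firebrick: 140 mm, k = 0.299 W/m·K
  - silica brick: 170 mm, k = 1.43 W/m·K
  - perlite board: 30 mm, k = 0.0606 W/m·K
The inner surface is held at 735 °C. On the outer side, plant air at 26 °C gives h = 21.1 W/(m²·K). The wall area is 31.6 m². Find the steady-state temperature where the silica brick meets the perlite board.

Using the resistance-network approach (series):
R_insulating firebrick = L/(kA) = 0.14/(0.299×31.6) = 0.01482 K/W
R_silica brick = L/(kA) = 0.17/(1.43×31.6) = 0.003762 K/W
R_perlite board = L/(kA) = 0.03/(0.0606×31.6) = 0.01567 K/W
R_outer film = 1/(h_o·A) = 1/(21.1×31.6) = 0.0015 K/W
R_total = 0.03575 K/W;  Q = ΔT/R_total = 709/0.03575 = 19830 W
T_interface = T_inner − Q·ΣR(inner→interface) = 735 − 19800×0.01858

T ≈ 366 °C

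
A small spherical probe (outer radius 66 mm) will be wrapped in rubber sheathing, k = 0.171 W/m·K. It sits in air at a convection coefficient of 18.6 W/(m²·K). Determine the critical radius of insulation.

r_cr ≈ 18.4 mm

For a sphere r_cr = 2k/h = 2×0.171/18.6
r_cr = 18.4 mm; since the bare radius (66 mm) is above r_cr, any added insulation will reduce heat loss.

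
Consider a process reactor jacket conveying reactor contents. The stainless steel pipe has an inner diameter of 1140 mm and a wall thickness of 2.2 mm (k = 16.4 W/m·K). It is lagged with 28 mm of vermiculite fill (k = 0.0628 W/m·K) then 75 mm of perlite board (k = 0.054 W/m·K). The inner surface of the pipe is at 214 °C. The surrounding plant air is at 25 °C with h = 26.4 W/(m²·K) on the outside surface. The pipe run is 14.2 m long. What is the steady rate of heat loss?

Per-layer cylindrical resistances, series-summed:
R_stainless steel pipe wall = ln(572.2/570)/(2π×16.4×14.2) = 2.633×10^-6 K/W
R_vermiculite fill = ln(600.2/572.2)/(2π×0.0628×14.2) = 0.008526 K/W
R_perlite board = ln(675.2/600.2)/(2π×0.054×14.2) = 0.02444 K/W
R_outer film = 1/(h_o·2πr_oL) = 1/(26.4×2π×0.6752×14.2) = 6.288×10^-4 K/W
R_total = 0.0336 K/W
Q = ΔT/R_total = 189/0.0336

Q ≈ 5630 W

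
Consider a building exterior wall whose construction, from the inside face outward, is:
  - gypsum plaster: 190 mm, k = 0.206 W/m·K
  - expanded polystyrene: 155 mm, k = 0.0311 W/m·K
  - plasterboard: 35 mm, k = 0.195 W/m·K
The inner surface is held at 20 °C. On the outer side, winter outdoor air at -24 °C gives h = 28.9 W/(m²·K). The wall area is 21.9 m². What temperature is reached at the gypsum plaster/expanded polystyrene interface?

T ≈ 13.4 °C

Series thermal resistances:
R_gypsum plaster = L/(kA) = 0.19/(0.206×21.9) = 0.04212 K/W
R_expanded polystyrene = L/(kA) = 0.155/(0.0311×21.9) = 0.2276 K/W
R_plasterboard = L/(kA) = 0.035/(0.195×21.9) = 0.008196 K/W
R_outer film = 1/(h_o·A) = 1/(28.9×21.9) = 0.00158 K/W
R_total = 0.2795 K/W;  Q = ΔT/R_total = 44/0.2795 = 157.4 W
T_interface = T_inner − Q·ΣR(inner→interface) = 20 − 157×0.04212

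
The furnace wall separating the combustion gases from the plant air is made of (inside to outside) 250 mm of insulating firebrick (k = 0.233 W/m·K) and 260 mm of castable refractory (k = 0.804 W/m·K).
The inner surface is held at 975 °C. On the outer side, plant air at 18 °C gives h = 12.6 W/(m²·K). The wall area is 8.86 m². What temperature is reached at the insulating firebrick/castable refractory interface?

Series thermal resistances:
R_insulating firebrick = L/(kA) = 0.25/(0.233×8.86) = 0.1211 K/W
R_castable refractory = L/(kA) = 0.26/(0.804×8.86) = 0.0365 K/W
R_outer film = 1/(h_o·A) = 1/(12.6×8.86) = 0.008958 K/W
R_total = 0.1666 K/W;  Q = ΔT/R_total = 957/0.1666 = 5746 W
T_interface = T_inner − Q·ΣR(inner→interface) = 975 − 5750×0.1211

T ≈ 279 °C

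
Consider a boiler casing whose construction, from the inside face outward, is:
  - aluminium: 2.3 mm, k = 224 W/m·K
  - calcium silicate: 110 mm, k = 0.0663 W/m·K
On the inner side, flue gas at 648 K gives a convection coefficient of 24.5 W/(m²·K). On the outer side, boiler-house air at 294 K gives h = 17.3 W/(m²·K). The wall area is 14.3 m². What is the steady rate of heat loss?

Using the resistance-network approach (series):
R_inner film = 1/(h_i·A) = 1/(24.5×14.3) = 0.002854 K/W
R_aluminium = L/(kA) = 0.0023/(224×14.3) = 7.18×10^-7 K/W
R_calcium silicate = L/(kA) = 0.11/(0.0663×14.3) = 0.116 K/W
R_outer film = 1/(h_o·A) = 1/(17.3×14.3) = 0.004042 K/W
R_total = 0.1229 K/W
Q = ΔT / R_total = 354 / 0.1229

Q ≈ 2880 W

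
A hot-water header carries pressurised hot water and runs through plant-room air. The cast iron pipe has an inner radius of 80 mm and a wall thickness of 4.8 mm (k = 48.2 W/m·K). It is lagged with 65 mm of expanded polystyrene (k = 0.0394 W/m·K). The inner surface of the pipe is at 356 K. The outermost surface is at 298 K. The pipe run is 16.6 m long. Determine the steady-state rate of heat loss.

Q ≈ 419 W

Treating each annulus and film as a series resistance:
R_cast iron pipe wall = ln(84.8/80)/(2π×48.2×16.6) = 1.159×10^-5 K/W
R_expanded polystyrene = ln(149.8/84.8)/(2π×0.0394×16.6) = 0.1385 K/W
R_total = 0.1385 K/W
Q = ΔT/R_total = 58/0.1385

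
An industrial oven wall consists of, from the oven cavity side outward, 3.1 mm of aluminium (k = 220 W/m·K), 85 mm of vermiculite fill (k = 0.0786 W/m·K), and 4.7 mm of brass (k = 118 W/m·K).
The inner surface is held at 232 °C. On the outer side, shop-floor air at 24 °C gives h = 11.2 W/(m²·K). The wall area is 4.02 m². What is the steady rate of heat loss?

Using the resistance-network approach (series):
R_aluminium = L/(kA) = 0.0031/(220×4.02) = 3.505×10^-6 K/W
R_vermiculite fill = L/(kA) = 0.085/(0.0786×4.02) = 0.269 K/W
R_brass = L/(kA) = 0.0047/(118×4.02) = 9.908×10^-6 K/W
R_outer film = 1/(h_o·A) = 1/(11.2×4.02) = 0.02221 K/W
R_total = 0.2912 K/W
Q = ΔT / R_total = 208 / 0.2912

Q ≈ 714 W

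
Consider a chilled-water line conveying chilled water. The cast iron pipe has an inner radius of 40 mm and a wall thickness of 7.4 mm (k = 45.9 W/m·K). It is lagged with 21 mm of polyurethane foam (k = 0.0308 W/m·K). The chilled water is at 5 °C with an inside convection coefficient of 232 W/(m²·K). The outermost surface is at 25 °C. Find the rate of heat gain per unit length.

For a radial system each layer contributes R = ln(r_out/r_in)/(2πkL); films add R = 1/(hA).
R_inner film = 1/(h_i·2πr₁L) = 1/(232×2π×0.04×1) = 0.01715 K/W
R_cast iron pipe wall = ln(47.4/40)/(2π×45.9×1) = 5.886×10^-4 K/W
R_polyurethane foam = ln(68.4/47.4)/(2π×0.0308×1) = 1.895 K/W
R_total = 1.913 K/W
Q = ΔT/R_total = 20/1.913

q′ ≈ 10.5 W/m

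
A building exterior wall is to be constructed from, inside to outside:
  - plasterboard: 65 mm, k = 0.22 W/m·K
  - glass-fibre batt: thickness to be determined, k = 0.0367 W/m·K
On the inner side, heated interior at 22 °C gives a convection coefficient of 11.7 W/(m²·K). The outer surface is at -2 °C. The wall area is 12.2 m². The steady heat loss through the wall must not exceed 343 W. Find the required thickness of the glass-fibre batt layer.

L ≈ 17.3 mm

Thermal resistances in series:
R_inner film = 1/(h_i·A) = 1/(11.7×12.2) = 0.007006 K/W
R_plasterboard = L/(kA) = 0.065/(0.22×12.2) = 0.02422 K/W
Sum of the known resistances R_other = 0.03122 K/W
Required total resistance R_tot = ΔT/Q_allow = 24/343 = 0.06997 K/W
R_glass-fibre batt = R_tot − R_other = 0.03875 K/W
L = R·k·A = 0.03875×0.0367×12.2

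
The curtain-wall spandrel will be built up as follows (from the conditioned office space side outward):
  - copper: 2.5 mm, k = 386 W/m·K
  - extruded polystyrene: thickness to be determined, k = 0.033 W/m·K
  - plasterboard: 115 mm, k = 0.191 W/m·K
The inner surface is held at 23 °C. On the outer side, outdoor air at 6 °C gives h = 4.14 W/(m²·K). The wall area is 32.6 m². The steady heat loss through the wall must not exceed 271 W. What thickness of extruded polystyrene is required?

L ≈ 39.6 mm

Using the resistance-network approach (series):
R_copper = L/(kA) = 0.0025/(386×32.6) = 1.987×10^-7 K/W
R_plasterboard = L/(kA) = 0.115/(0.191×32.6) = 0.01847 K/W
R_outer film = 1/(h_o·A) = 1/(4.14×32.6) = 0.007409 K/W
Sum of the known resistances R_other = 0.02588 K/W
Required total resistance R_tot = ΔT/Q_allow = 17/271 = 0.06273 K/W
R_extruded polystyrene = R_tot − R_other = 0.03685 K/W
L = R·k·A = 0.03685×0.033×32.6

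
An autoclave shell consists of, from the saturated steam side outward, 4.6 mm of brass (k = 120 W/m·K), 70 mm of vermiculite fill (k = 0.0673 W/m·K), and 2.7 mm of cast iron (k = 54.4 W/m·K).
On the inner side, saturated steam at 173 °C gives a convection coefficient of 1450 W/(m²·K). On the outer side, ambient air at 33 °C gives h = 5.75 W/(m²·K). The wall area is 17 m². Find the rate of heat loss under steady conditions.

Q ≈ 1960 W

Model the wall as resistances in series:
R_inner film = 1/(h_i·A) = 1/(1450×17) = 4.057×10^-5 K/W
R_brass = L/(kA) = 0.0046/(120×17) = 2.255×10^-6 K/W
R_vermiculite fill = L/(kA) = 0.07/(0.0673×17) = 0.06118 K/W
R_cast iron = L/(kA) = 0.0027/(54.4×17) = 2.92×10^-6 K/W
R_outer film = 1/(h_o·A) = 1/(5.75×17) = 0.01023 K/W
R_total = 0.07146 K/W
Q = ΔT / R_total = 140 / 0.07146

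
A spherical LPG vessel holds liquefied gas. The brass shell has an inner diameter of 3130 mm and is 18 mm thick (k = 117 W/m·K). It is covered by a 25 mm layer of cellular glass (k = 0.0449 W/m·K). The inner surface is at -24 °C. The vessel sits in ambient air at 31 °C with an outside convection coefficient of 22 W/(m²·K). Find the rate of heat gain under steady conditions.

Each spherical layer contributes R = (1/r_i − 1/r_o)/(4πk):
R_brass shell = (1/1.565 − 1/1.583)/(4π×117) = 4.942×10^-6 K/W
R_cellular glass = (1/1.583 − 1/1.608)/(4π×0.0449) = 0.01741 K/W
R_outer film = 1/(h·4πr_o²) = 1/(22×4π×1.608²) = 0.001399 K/W
R_total = 0.01881 K/W
Q = ΔT/R_total = 55/0.01881

Q ≈ 2920 W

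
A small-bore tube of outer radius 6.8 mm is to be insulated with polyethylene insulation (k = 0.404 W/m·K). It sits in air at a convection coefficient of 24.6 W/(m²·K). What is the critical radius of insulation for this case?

For a cylinder r_cr = k/h = 0.404/24.6
r_cr = 16.4 mm; since the bare radius (6.8 mm) is below r_cr, adding a thin layer of insulation will *increase* heat loss.

r_cr ≈ 16.4 mm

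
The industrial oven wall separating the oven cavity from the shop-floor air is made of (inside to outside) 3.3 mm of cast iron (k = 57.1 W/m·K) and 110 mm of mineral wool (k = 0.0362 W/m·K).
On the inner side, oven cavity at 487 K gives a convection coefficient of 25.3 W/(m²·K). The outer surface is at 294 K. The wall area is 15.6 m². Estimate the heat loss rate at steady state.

Q ≈ 978 W

Model the wall as resistances in series:
R_inner film = 1/(h_i·A) = 1/(25.3×15.6) = 0.002534 K/W
R_cast iron = L/(kA) = 0.0033/(57.1×15.6) = 3.705×10^-6 K/W
R_mineral wool = L/(kA) = 0.11/(0.0362×15.6) = 0.1948 K/W
R_total = 0.1973 K/W
Q = ΔT / R_total = 193 / 0.1973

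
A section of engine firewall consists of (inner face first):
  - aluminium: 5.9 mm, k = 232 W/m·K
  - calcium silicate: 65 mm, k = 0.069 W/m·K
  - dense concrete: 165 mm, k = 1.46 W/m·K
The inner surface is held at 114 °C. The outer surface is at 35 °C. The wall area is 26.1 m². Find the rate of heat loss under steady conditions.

Series thermal resistances:
R_aluminium = L/(kA) = 0.0059/(232×26.1) = 9.744×10^-7 K/W
R_calcium silicate = L/(kA) = 0.065/(0.069×26.1) = 0.03609 K/W
R_dense concrete = L/(kA) = 0.165/(1.46×26.1) = 0.00433 K/W
R_total = 0.04042 K/W
Q = ΔT / R_total = 79 / 0.04042

Q ≈ 1950 W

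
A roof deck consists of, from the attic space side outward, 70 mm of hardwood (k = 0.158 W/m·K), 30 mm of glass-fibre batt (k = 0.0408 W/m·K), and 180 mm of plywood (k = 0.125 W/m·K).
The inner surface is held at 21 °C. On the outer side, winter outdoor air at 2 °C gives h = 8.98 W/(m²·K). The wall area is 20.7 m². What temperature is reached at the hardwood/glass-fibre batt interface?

T ≈ 17.9 °C

Model the wall as resistances in series:
R_hardwood = L/(kA) = 0.07/(0.158×20.7) = 0.0214 K/W
R_glass-fibre batt = L/(kA) = 0.03/(0.0408×20.7) = 0.03552 K/W
R_plywood = L/(kA) = 0.18/(0.125×20.7) = 0.06957 K/W
R_outer film = 1/(h_o·A) = 1/(8.98×20.7) = 0.00538 K/W
R_total = 0.1319 K/W;  Q = ΔT/R_total = 19/0.1319 = 144.1 W
T_interface = T_inner − Q·ΣR(inner→interface) = 21 − 144×0.0214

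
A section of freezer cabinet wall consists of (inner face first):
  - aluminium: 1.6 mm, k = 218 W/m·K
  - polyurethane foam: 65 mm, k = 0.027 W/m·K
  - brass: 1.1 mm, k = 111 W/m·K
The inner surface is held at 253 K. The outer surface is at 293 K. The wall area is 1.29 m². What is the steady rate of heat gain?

Q ≈ 21.4 W

Series thermal resistances:
R_aluminium = L/(kA) = 0.0016/(218×1.29) = 5.689×10^-6 K/W
R_polyurethane foam = L/(kA) = 0.065/(0.027×1.29) = 1.866 K/W
R_brass = L/(kA) = 0.0011/(111×1.29) = 7.682×10^-6 K/W
R_total = 1.866 K/W
Q = ΔT / R_total = 40 / 1.866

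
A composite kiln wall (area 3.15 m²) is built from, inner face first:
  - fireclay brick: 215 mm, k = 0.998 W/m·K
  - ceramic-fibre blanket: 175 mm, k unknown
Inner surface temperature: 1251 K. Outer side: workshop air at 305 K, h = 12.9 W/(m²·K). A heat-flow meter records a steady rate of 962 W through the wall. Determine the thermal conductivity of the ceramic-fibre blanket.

Series thermal resistances:
R_fireclay brick = L/(kA) = 0.215/(0.998×3.15) = 0.06839 K/W
R_outer film = 1/(h_o·A) = 1/(12.9×3.15) = 0.02461 K/W
Sum of known resistances R_other = 0.093 K/W
Total R = ΔT/Q = 946/962 = 0.9834 K/W
R_ceramic-fibre blanket = R_total − R_other = 0.8904 K/W
k = L/(R·A) = 0.175/(0.8904×3.15)

k ≈ 0.0624 W/(m·K)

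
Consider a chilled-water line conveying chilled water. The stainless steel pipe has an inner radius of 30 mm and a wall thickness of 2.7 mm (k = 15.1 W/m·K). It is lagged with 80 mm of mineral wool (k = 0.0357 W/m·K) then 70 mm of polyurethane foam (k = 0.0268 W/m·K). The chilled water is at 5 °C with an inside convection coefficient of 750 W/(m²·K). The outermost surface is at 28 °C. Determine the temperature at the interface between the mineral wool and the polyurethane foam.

T ≈ 20.1 °C

Radial resistances (cylindrical: R_cond = ln(r_o/r_i)/(2πkL), R_conv = 1/(h·2πrL)):
R_inner film = 1/(h_i·2πr₁L) = 1/(750×2π×0.03×1) = 0.007074 K/W
R_stainless steel pipe wall = ln(32.7/30)/(2π×15.1×1) = 9.083×10^-4 K/W
R_mineral wool = ln(112.7/32.7)/(2π×0.0357×1) = 5.516 K/W
R_polyurethane foam = ln(182.7/112.7)/(2π×0.0268×1) = 2.869 K/W
R_total = 8.393 K/W
Q = ΔT/R_total = 23/8.393
Q = 2.74 W/m
T_interface = T_inner + Q·ΣR(inner→interface) = 5 + 2.74×5.524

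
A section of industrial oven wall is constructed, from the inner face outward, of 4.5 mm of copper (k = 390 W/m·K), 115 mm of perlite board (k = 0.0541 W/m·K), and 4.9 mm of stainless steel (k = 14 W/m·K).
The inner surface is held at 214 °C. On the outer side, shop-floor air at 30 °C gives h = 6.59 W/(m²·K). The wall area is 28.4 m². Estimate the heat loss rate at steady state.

Q ≈ 2290 W

Thermal resistances in series:
R_copper = L/(kA) = 0.0045/(390×28.4) = 4.063×10^-7 K/W
R_perlite board = L/(kA) = 0.115/(0.0541×28.4) = 0.07485 K/W
R_stainless steel = L/(kA) = 0.0049/(14×28.4) = 1.232×10^-5 K/W
R_outer film = 1/(h_o·A) = 1/(6.59×28.4) = 0.005343 K/W
R_total = 0.0802 K/W
Q = ΔT / R_total = 184 / 0.0802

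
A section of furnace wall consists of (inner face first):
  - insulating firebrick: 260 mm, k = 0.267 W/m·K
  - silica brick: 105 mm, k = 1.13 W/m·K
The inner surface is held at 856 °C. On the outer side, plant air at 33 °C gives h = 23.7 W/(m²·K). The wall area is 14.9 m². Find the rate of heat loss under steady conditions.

Model the wall as resistances in series:
R_insulating firebrick = L/(kA) = 0.26/(0.267×14.9) = 0.06535 K/W
R_silica brick = L/(kA) = 0.105/(1.13×14.9) = 0.006236 K/W
R_outer film = 1/(h_o·A) = 1/(23.7×14.9) = 0.002832 K/W
R_total = 0.07442 K/W
Q = ΔT / R_total = 823 / 0.07442

Q ≈ 11100 W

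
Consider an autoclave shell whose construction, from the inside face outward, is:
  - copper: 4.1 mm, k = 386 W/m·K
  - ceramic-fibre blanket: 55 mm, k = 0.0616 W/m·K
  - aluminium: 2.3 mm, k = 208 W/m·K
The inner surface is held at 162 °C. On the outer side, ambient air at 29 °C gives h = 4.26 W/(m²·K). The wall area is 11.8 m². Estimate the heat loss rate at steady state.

Q ≈ 1390 W

Treating each layer as a thermal resistance in series:
R_copper = L/(kA) = 0.0041/(386×11.8) = 9.001×10^-7 K/W
R_ceramic-fibre blanket = L/(kA) = 0.055/(0.0616×11.8) = 0.07567 K/W
R_aluminium = L/(kA) = 0.0023/(208×11.8) = 9.371×10^-7 K/W
R_outer film = 1/(h_o·A) = 1/(4.26×11.8) = 0.01989 K/W
R_total = 0.09556 K/W
Q = ΔT / R_total = 133 / 0.09556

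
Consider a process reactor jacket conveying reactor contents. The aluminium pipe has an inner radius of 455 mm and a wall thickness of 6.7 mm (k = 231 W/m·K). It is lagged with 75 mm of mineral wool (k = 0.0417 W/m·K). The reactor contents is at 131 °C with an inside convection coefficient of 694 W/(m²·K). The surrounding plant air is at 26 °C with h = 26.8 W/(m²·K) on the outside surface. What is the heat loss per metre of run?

Cylindrical conduction, so R = ln(r₂/r₁)/(2πkL) per layer, in series:
R_inner film = 1/(h_i·2πr₁L) = 1/(694×2π×0.455×1) = 5.04×10^-4 K/W
R_aluminium pipe wall = ln(461.7/455)/(2π×231×1) = 1.007×10^-5 K/W
R_mineral wool = ln(536.7/461.7)/(2π×0.0417×1) = 0.5745 K/W
R_outer film = 1/(h_o·2πr_oL) = 1/(26.8×2π×0.5367×1) = 0.01107 K/W
R_total = 0.5861 K/W
Q = ΔT/R_total = 105/0.5861

q′ ≈ 179 W/m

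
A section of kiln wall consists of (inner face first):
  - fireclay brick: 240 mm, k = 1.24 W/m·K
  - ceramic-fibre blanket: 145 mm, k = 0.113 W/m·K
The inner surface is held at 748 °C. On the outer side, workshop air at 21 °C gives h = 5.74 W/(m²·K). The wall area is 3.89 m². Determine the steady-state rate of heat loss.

Using the resistance-network approach (series):
R_fireclay brick = L/(kA) = 0.24/(1.24×3.89) = 0.04976 K/W
R_ceramic-fibre blanket = L/(kA) = 0.145/(0.113×3.89) = 0.3299 K/W
R_outer film = 1/(h_o·A) = 1/(5.74×3.89) = 0.04479 K/W
R_total = 0.4244 K/W
Q = ΔT / R_total = 727 / 0.4244

Q ≈ 1710 W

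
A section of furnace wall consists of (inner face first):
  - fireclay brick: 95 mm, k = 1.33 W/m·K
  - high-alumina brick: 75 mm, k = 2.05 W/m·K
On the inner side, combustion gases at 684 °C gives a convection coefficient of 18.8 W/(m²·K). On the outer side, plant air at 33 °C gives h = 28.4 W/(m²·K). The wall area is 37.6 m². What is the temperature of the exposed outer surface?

T ≈ 150 °C

Thermal resistances in series:
R_inner film = 1/(h_i·A) = 1/(18.8×37.6) = 0.001415 K/W
R_fireclay brick = L/(kA) = 0.095/(1.33×37.6) = 0.0019 K/W
R_high-alumina brick = L/(kA) = 0.075/(2.05×37.6) = 9.73×10^-4 K/W
R_outer film = 1/(h_o·A) = 1/(28.4×37.6) = 9.365×10^-4 K/W
R_total = 0.005224 K/W;  Q = ΔT/R_total = 651/0.005224 = 124600 W
T_interface = T_inner − Q·ΣR(inner→interface) = 684 − 125000×0.004287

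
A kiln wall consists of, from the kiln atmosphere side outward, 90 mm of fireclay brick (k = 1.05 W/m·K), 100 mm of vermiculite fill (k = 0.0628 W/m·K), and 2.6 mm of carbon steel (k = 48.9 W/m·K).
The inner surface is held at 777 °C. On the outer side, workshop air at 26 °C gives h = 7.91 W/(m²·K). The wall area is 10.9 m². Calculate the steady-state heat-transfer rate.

Using the resistance-network approach (series):
R_fireclay brick = L/(kA) = 0.09/(1.05×10.9) = 0.007864 K/W
R_vermiculite fill = L/(kA) = 0.1/(0.0628×10.9) = 0.1461 K/W
R_carbon steel = L/(kA) = 0.0026/(48.9×10.9) = 4.878×10^-6 K/W
R_outer film = 1/(h_o·A) = 1/(7.91×10.9) = 0.0116 K/W
R_total = 0.1656 K/W
Q = ΔT / R_total = 751 / 0.1656

Q ≈ 4540 W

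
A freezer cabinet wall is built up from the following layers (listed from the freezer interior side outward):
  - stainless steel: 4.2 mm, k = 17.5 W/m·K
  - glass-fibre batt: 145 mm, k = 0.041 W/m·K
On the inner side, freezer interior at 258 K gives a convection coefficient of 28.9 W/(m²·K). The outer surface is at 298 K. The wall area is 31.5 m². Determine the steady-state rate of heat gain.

Q ≈ 353 W

Model the wall as resistances in series:
R_inner film = 1/(h_i·A) = 1/(28.9×31.5) = 0.001098 K/W
R_stainless steel = L/(kA) = 0.0042/(17.5×31.5) = 7.619×10^-6 K/W
R_glass-fibre batt = L/(kA) = 0.145/(0.041×31.5) = 0.1123 K/W
R_total = 0.1134 K/W
Q = ΔT / R_total = 40 / 0.1134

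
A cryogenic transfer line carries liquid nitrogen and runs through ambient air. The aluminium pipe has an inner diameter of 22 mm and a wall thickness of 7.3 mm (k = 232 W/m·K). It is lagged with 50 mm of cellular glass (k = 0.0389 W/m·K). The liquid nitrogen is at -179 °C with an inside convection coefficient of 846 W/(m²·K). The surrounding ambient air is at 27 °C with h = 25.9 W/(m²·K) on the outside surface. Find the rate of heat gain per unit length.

Per-layer cylindrical resistances, series-summed:
R_inner film = 1/(h_i·2πr₁L) = 1/(846×2π×0.011×1) = 0.0171 K/W
R_aluminium pipe wall = ln(18.3/11)/(2π×232×1) = 3.492×10^-4 K/W
R_cellular glass = ln(68.3/18.3)/(2π×0.0389×1) = 5.388 K/W
R_outer film = 1/(h_o·2πr_oL) = 1/(25.9×2π×0.0683×1) = 0.08997 K/W
R_total = 5.496 K/W
Q = ΔT/R_total = 206/5.496

q′ ≈ 37.5 W/m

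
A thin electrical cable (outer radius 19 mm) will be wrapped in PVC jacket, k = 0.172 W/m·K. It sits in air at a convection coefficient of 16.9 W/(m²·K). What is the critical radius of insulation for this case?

For a cylinder r_cr = k/h = 0.172/16.9
r_cr = 10.2 mm; since the bare radius (19 mm) is above r_cr, any added insulation will reduce heat loss.

r_cr ≈ 10.2 mm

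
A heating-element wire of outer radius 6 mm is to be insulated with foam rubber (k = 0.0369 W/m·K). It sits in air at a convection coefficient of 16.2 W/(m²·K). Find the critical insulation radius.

r_cr ≈ 2.28 mm

For a cylinder r_cr = k/h = 0.0369/16.2
r_cr = 2.28 mm; since the bare radius (6 mm) is above r_cr, any added insulation will reduce heat loss.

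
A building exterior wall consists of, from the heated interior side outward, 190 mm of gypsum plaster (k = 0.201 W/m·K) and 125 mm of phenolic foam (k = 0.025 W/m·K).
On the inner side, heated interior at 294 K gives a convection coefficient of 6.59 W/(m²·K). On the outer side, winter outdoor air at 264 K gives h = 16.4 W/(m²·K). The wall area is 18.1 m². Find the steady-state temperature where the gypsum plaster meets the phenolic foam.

T ≈ 289 K

Model the wall as resistances in series:
R_inner film = 1/(h_i·A) = 1/(6.59×18.1) = 0.008384 K/W
R_gypsum plaster = L/(kA) = 0.19/(0.201×18.1) = 0.05223 K/W
R_phenolic foam = L/(kA) = 0.125/(0.025×18.1) = 0.2762 K/W
R_outer film = 1/(h_o·A) = 1/(16.4×18.1) = 0.003369 K/W
R_total = 0.3402 K/W;  Q = ΔT/R_total = 30/0.3402 = 88.18 W
T_interface = T_inner − Q·ΣR(inner→interface) = 294 − 88.2×0.06061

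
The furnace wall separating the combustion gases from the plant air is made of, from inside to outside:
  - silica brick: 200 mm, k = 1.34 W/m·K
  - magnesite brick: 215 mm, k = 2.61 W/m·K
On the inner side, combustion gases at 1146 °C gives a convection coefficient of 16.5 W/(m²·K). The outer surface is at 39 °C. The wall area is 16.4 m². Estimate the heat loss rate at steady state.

Series thermal resistances:
R_inner film = 1/(h_i·A) = 1/(16.5×16.4) = 0.003695 K/W
R_silica brick = L/(kA) = 0.2/(1.34×16.4) = 0.009101 K/W
R_magnesite brick = L/(kA) = 0.215/(2.61×16.4) = 0.005023 K/W
R_total = 0.01782 K/W
Q = ΔT / R_total = 1107 / 0.01782

Q ≈ 62100 W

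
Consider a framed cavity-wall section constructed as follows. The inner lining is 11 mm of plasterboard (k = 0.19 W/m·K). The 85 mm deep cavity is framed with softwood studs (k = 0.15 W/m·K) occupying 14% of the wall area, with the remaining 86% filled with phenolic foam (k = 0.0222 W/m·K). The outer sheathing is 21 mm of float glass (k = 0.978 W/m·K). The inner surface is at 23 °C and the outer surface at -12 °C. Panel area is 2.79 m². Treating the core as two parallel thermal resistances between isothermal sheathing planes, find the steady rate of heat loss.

Q ≈ 44.4 W

Sheathing layers in series; stud and cavity paths in parallel between them.
R_inner = 0.011/(0.19×2.79) = 0.02075 K/W
R_stud  = 0.085/(0.15×0.14×2.79) = 1.451 K/W
R_cav   = 0.085/(0.0222×0.86×2.79) = 1.596 K/W
1/R_core = 1/R_stud + 1/R_cav → R_core = 0.7599 K/W
R_outer = 0.021/(0.978×2.79) = 0.007696 K/W
R_total = 0.7883 K/W
Q = ΔT/R_total = 35/0.7883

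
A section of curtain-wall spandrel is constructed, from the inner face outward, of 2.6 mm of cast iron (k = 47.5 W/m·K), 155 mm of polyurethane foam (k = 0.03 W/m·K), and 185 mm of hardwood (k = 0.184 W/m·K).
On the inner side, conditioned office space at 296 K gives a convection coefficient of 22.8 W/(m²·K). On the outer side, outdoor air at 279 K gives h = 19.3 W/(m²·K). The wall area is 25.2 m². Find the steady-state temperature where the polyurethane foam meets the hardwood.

T ≈ 282 K

Thermal resistances in series:
R_inner film = 1/(h_i·A) = 1/(22.8×25.2) = 0.00174 K/W
R_cast iron = L/(kA) = 0.0026/(47.5×25.2) = 2.172×10^-6 K/W
R_polyurethane foam = L/(kA) = 0.155/(0.03×25.2) = 0.205 K/W
R_hardwood = L/(kA) = 0.185/(0.184×25.2) = 0.0399 K/W
R_outer film = 1/(h_o·A) = 1/(19.3×25.2) = 0.002056 K/W
R_total = 0.2487 K/W;  Q = ΔT/R_total = 17/0.2487 = 68.35 W
T_interface = T_inner − Q·ΣR(inner→interface) = 296 − 68.3×0.2068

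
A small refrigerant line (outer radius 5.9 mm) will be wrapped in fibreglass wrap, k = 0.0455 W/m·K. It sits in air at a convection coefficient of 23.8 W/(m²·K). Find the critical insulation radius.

For a cylinder r_cr = k/h = 0.0455/23.8
r_cr = 1.91 mm; since the bare radius (5.9 mm) is above r_cr, any added insulation will reduce heat loss.

r_cr ≈ 1.91 mm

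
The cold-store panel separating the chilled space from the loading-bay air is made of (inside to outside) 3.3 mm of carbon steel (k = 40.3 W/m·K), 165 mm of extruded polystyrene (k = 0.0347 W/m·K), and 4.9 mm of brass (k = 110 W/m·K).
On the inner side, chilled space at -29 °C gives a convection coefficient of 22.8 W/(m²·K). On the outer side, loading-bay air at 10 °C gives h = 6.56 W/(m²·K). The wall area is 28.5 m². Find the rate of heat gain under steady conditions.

Model the wall as resistances in series:
R_inner film = 1/(h_i·A) = 1/(22.8×28.5) = 0.001539 K/W
R_carbon steel = L/(kA) = 0.0033/(40.3×28.5) = 2.873×10^-6 K/W
R_extruded polystyrene = L/(kA) = 0.165/(0.0347×28.5) = 0.1668 K/W
R_brass = L/(kA) = 0.0049/(110×28.5) = 1.563×10^-6 K/W
R_outer film = 1/(h_o·A) = 1/(6.56×28.5) = 0.005349 K/W
R_total = 0.1737 K/W
Q = ΔT / R_total = 39 / 0.1737

Q ≈ 224 W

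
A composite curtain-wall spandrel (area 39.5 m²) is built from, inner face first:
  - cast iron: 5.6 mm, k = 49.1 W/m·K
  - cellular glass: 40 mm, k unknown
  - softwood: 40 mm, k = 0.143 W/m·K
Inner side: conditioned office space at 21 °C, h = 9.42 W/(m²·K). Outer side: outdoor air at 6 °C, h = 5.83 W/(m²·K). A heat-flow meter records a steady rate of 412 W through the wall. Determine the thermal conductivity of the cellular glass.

Series thermal resistances:
R_inner film = 1/(h_i·A) = 1/(9.42×39.5) = 0.002688 K/W
R_cast iron = L/(kA) = 0.0056/(49.1×39.5) = 2.887×10^-6 K/W
R_softwood = L/(kA) = 0.04/(0.143×39.5) = 0.007082 K/W
R_outer film = 1/(h_o·A) = 1/(5.83×39.5) = 0.004342 K/W
Sum of known resistances R_other = 0.01411 K/W
Total R = ΔT/Q = 15/412 = 0.03641 K/W
R_cellular glass = R_total − R_other = 0.02229 K/W
k = L/(R·A) = 0.04/(0.02229×39.5)

k ≈ 0.0454 W/(m·K)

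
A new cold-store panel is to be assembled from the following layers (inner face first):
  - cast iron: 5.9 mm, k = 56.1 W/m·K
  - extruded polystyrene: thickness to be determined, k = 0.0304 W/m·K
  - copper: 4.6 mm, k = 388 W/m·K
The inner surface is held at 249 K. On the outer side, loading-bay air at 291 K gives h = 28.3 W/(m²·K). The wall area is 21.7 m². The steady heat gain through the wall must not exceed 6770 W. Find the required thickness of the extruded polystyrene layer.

L ≈ 3.01 mm

Series thermal resistances:
R_cast iron = L/(kA) = 0.0059/(56.1×21.7) = 4.847×10^-6 K/W
R_copper = L/(kA) = 0.0046/(388×21.7) = 5.463×10^-7 K/W
R_outer film = 1/(h_o·A) = 1/(28.3×21.7) = 0.001628 K/W
Sum of the known resistances R_other = 0.001634 K/W
Required total resistance R_tot = ΔT/Q_allow = 42/6770 = 0.006204 K/W
R_extruded polystyrene = R_tot − R_other = 0.00457 K/W
L = R·k·A = 0.00457×0.0304×21.7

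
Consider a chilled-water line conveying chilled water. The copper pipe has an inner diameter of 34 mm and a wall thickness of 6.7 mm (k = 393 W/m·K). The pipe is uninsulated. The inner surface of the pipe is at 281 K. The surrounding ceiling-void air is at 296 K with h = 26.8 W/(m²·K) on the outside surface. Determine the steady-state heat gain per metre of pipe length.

q′ ≈ 59.8 W/m

Cylindrical conduction, so R = ln(r₂/r₁)/(2πkL) per layer, in series:
R_copper pipe wall = ln(23.7/17)/(2π×393×1) = 1.346×10^-4 K/W
R_outer film = 1/(h_o·2πr_oL) = 1/(26.8×2π×0.0237×1) = 0.2506 K/W
R_total = 0.2507 K/W
Q = ΔT/R_total = 15/0.2507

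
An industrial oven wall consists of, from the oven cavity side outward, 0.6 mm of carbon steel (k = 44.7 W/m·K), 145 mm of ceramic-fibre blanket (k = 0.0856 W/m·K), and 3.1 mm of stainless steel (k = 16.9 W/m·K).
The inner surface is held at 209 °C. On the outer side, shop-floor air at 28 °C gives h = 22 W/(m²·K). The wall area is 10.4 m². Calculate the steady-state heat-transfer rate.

Treating each layer as a thermal resistance in series:
R_carbon steel = L/(kA) = 0.0006/(44.7×10.4) = 1.291×10^-6 K/W
R_ceramic-fibre blanket = L/(kA) = 0.145/(0.0856×10.4) = 0.1629 K/W
R_stainless steel = L/(kA) = 0.0031/(16.9×10.4) = 1.764×10^-5 K/W
R_outer film = 1/(h_o·A) = 1/(22×10.4) = 0.004371 K/W
R_total = 0.1673 K/W
Q = ΔT / R_total = 181 / 0.1673

Q ≈ 1080 W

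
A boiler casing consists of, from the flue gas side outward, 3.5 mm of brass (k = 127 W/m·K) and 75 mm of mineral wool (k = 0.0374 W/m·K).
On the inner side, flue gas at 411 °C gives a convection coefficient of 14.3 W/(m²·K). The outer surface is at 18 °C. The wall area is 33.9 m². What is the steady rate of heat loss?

Thermal resistances in series:
R_inner film = 1/(h_i·A) = 1/(14.3×33.9) = 0.002063 K/W
R_brass = L/(kA) = 0.0035/(127×33.9) = 8.13×10^-7 K/W
R_mineral wool = L/(kA) = 0.075/(0.0374×33.9) = 0.05915 K/W
R_total = 0.06122 K/W
Q = ΔT / R_total = 393 / 0.06122

Q ≈ 6420 W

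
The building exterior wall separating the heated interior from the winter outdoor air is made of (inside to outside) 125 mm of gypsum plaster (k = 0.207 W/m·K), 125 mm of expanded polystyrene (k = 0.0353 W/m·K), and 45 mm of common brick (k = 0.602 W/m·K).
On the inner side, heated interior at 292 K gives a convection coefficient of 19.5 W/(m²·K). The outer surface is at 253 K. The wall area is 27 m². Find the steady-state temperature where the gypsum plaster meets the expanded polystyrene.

T ≈ 286 K

Model the wall as resistances in series:
R_inner film = 1/(h_i·A) = 1/(19.5×27) = 0.001899 K/W
R_gypsum plaster = L/(kA) = 0.125/(0.207×27) = 0.02237 K/W
R_expanded polystyrene = L/(kA) = 0.125/(0.0353×27) = 0.1312 K/W
R_common brick = L/(kA) = 0.045/(0.602×27) = 0.002769 K/W
R_total = 0.1582 K/W;  Q = ΔT/R_total = 39/0.1582 = 246.5 W
T_interface = T_inner − Q·ΣR(inner→interface) = 292 − 247×0.02426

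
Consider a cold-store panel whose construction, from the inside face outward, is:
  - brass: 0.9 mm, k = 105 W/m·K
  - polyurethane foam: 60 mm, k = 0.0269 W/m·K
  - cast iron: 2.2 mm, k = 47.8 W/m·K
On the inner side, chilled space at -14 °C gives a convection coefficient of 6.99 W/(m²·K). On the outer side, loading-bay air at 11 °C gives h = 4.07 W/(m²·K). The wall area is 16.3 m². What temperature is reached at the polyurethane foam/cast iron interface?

T ≈ 8.65 °C

Series thermal resistances:
R_inner film = 1/(h_i·A) = 1/(6.99×16.3) = 0.008777 K/W
R_brass = L/(kA) = 0.0009/(105×16.3) = 5.259×10^-7 K/W
R_polyurethane foam = L/(kA) = 0.06/(0.0269×16.3) = 0.1368 K/W
R_cast iron = L/(kA) = 0.0022/(47.8×16.3) = 2.824×10^-6 K/W
R_outer film = 1/(h_o·A) = 1/(4.07×16.3) = 0.01507 K/W
R_total = 0.1607 K/W;  Q = ΔT/R_total = 25/0.1607 = 155.6 W
T_interface = T_inner + Q·ΣR(inner→interface) = -14 + 156×0.1456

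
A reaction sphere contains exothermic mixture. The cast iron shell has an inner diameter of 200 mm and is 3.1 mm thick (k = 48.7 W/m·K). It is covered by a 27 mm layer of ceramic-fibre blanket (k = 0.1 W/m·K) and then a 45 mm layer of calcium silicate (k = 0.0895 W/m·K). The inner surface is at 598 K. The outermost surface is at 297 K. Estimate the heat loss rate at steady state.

Q ≈ 89.6 W

Each spherical layer contributes R = (1/r_i − 1/r_o)/(4πk):
R_cast iron shell = (1/0.1 − 1/0.1031)/(4π×48.7) = 4.913×10^-4 K/W
R_ceramic-fibre blanket = (1/0.1031 − 1/0.1301)/(4π×0.1) = 1.602 K/W
R_calcium silicate = (1/0.1301 − 1/0.1751)/(4π×0.0895) = 1.756 K/W
R_total = 3.359 K/W
Q = ΔT/R_total = 301/3.359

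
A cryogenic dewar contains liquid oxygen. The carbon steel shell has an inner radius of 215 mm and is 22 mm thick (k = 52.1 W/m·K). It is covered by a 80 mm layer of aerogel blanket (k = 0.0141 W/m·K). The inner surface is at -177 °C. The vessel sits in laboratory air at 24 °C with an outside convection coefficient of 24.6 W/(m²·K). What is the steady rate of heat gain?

Q ≈ 33.3 W

Radial (spherical) resistances in series:
R_carbon steel shell = (1/0.215 − 1/0.237)/(4π×52.1) = 6.595×10^-4 K/W
R_aerogel blanket = (1/0.237 − 1/0.317)/(4π×0.0141) = 6.01 K/W
R_outer film = 1/(h·4πr_o²) = 1/(24.6×4π×0.317²) = 0.03219 K/W
R_total = 6.043 K/W
Q = ΔT/R_total = 201/6.043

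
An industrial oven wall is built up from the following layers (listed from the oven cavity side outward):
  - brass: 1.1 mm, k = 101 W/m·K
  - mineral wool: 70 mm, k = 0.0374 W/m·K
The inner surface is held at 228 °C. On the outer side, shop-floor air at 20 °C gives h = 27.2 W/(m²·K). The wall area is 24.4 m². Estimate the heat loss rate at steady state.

Series thermal resistances:
R_brass = L/(kA) = 0.0011/(101×24.4) = 4.464×10^-7 K/W
R_mineral wool = L/(kA) = 0.07/(0.0374×24.4) = 0.07671 K/W
R_outer film = 1/(h_o·A) = 1/(27.2×24.4) = 0.001507 K/W
R_total = 0.07821 K/W
Q = ΔT / R_total = 208 / 0.07821

Q ≈ 2660 W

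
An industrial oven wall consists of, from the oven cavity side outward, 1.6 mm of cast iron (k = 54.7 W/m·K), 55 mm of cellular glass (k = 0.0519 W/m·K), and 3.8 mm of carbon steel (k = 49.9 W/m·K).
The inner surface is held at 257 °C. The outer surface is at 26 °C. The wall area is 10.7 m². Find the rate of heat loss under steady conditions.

Q ≈ 2330 W

Series thermal resistances:
R_cast iron = L/(kA) = 0.0016/(54.7×10.7) = 2.734×10^-6 K/W
R_cellular glass = L/(kA) = 0.055/(0.0519×10.7) = 0.09904 K/W
R_carbon steel = L/(kA) = 0.0038/(49.9×10.7) = 7.117×10^-6 K/W
R_total = 0.09905 K/W
Q = ΔT / R_total = 231 / 0.09905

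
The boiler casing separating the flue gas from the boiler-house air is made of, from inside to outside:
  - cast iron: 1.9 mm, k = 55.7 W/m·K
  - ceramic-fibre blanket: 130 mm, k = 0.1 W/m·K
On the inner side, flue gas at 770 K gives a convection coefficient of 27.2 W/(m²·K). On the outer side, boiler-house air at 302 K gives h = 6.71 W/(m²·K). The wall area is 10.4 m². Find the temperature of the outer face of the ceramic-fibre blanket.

Using the resistance-network approach (series):
R_inner film = 1/(h_i·A) = 1/(27.2×10.4) = 0.003535 K/W
R_cast iron = L/(kA) = 0.0019/(55.7×10.4) = 3.28×10^-6 K/W
R_ceramic-fibre blanket = L/(kA) = 0.13/(0.1×10.4) = 0.125 K/W
R_outer film = 1/(h_o·A) = 1/(6.71×10.4) = 0.01433 K/W
R_total = 0.1429 K/W;  Q = ΔT/R_total = 468/0.1429 = 3276 W
T_interface = T_inner − Q·ΣR(inner→interface) = 770 − 3280×0.1285

T ≈ 349 K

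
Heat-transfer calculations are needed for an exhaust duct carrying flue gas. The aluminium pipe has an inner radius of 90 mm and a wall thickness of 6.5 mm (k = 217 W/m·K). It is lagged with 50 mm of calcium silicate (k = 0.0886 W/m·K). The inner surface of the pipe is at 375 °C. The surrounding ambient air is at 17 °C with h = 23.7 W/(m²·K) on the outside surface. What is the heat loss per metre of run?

q′ ≈ 450 W/m

Radial resistances (cylindrical: R_cond = ln(r_o/r_i)/(2πkL), R_conv = 1/(h·2πrL)):
R_aluminium pipe wall = ln(96.5/90)/(2π×217×1) = 5.114×10^-5 K/W
R_calcium silicate = ln(146.5/96.5)/(2π×0.0886×1) = 0.7499 K/W
R_outer film = 1/(h_o·2πr_oL) = 1/(23.7×2π×0.1465×1) = 0.04584 K/W
R_total = 0.7958 K/W
Q = ΔT/R_total = 358/0.7958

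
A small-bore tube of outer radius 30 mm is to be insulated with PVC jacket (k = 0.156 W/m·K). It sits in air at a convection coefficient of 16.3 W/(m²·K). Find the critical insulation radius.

For a cylinder r_cr = k/h = 0.156/16.3
r_cr = 9.57 mm; since the bare radius (30 mm) is above r_cr, any added insulation will reduce heat loss.

r_cr ≈ 9.57 mm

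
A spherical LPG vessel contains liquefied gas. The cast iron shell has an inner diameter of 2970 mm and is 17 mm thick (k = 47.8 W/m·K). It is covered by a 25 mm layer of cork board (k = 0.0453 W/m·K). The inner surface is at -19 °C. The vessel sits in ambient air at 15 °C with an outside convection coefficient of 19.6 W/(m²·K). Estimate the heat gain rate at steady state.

Q ≈ 1630 W

For a spherical shell R = (1/r₁ − 1/r₂)/(4πk); film R = 1/(h·4πr²). In series:
R_cast iron shell = (1/1.485 − 1/1.502)/(4π×47.8) = 1.269×10^-5 K/W
R_cork board = (1/1.502 − 1/1.527)/(4π×0.0453) = 0.01915 K/W
R_outer film = 1/(h·4πr_o²) = 1/(19.6×4π×1.527²) = 0.001741 K/W
R_total = 0.0209 K/W
Q = ΔT/R_total = 34/0.0209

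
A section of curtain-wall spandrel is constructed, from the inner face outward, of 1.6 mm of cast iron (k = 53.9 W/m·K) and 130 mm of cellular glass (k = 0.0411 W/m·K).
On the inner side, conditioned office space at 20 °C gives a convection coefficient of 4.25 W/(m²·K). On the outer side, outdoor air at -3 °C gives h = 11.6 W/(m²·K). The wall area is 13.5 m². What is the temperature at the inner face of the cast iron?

Model the wall as resistances in series:
R_inner film = 1/(h_i·A) = 1/(4.25×13.5) = 0.01743 K/W
R_cast iron = L/(kA) = 0.0016/(53.9×13.5) = 2.199×10^-6 K/W
R_cellular glass = L/(kA) = 0.13/(0.0411×13.5) = 0.2343 K/W
R_outer film = 1/(h_o·A) = 1/(11.6×13.5) = 0.006386 K/W
R_total = 0.2581 K/W;  Q = ΔT/R_total = 23/0.2581 = 89.11 W
T_interface = T_inner − Q·ΣR(inner→interface) = 20 − 89.1×0.01743

T ≈ 18.4 °C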